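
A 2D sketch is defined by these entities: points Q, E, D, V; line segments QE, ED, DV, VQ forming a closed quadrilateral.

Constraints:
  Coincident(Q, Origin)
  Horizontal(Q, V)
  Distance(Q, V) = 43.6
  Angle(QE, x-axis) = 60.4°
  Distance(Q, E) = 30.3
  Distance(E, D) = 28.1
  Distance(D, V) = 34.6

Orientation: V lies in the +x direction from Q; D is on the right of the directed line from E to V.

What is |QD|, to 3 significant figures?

9.09

Checks: |QV| = 43.60 ✓; |QE| = 30.30 ✓; |ED| = 28.10 ✓; |DV| = 34.60 ✓.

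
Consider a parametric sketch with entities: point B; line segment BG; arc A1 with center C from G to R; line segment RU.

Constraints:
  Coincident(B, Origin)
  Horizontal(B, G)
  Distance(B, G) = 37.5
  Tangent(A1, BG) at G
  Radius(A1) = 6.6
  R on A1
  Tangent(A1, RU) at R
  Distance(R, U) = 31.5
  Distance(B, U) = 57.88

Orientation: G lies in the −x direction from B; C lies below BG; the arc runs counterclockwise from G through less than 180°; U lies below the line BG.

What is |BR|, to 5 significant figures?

44.610

Checks: |CG| = 6.600 ✓; |CR| = 6.600 ✓; ∠(CR, RU) = 90.00° ✓; |RU| = 31.50 ✓; |BU| = 57.88 ✓.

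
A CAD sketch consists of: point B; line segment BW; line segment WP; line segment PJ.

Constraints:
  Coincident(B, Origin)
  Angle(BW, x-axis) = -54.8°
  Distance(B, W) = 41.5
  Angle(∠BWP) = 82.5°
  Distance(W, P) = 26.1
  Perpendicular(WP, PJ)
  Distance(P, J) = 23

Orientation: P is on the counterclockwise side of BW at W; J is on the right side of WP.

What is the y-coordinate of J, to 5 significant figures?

-33.115

∠BWP = 82.5°, so WP runs at -54.8° + (180° − 82.5°) = 42.700° from the x-axis; with |WP| = 26.1, P = W + 26.1·(cos 42.700°, sin 42.700°) = (43.103, -16.212). WP ⟂ PJ; with |PJ| = 23.0 on the right of WP, J = P + 23.0·(0.67816, -0.73491) = (58.701, -33.115). So J.y = -33.115.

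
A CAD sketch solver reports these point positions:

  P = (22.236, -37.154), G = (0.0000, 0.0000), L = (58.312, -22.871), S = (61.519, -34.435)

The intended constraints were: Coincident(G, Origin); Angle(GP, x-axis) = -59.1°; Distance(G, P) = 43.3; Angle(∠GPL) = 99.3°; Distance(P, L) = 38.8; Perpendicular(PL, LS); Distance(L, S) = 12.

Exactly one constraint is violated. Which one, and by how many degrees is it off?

Perpendicular(PL, LS) — off by 6.10°.

G = (0.00, 0.00) ✓; GP at -59.10° ✓; |GP| = 43.30 ✓; ∠GPL = 99.30° ✓; |PL| = 38.80 ✓; ∠(PL, LS) = 96.10° ✗; |LS| = 12.00 ✓.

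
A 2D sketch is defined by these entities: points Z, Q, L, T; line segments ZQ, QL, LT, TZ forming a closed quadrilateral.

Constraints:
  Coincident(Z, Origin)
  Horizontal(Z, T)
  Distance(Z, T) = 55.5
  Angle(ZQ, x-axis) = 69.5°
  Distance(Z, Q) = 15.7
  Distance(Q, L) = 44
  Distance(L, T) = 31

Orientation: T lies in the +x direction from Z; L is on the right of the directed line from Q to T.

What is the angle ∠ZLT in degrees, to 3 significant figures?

107°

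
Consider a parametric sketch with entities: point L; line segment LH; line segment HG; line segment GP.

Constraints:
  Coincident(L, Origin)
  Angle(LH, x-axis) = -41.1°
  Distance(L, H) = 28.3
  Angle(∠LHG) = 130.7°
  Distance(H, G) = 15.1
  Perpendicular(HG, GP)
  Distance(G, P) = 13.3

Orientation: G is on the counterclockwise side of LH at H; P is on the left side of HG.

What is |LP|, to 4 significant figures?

34.53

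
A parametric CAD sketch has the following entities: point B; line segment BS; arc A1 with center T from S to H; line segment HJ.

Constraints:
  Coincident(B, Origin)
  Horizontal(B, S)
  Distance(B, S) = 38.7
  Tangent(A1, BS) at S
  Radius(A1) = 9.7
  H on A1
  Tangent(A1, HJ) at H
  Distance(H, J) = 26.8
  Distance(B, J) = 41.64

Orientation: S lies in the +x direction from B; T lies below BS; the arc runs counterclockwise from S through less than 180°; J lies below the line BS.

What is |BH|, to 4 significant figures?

30.21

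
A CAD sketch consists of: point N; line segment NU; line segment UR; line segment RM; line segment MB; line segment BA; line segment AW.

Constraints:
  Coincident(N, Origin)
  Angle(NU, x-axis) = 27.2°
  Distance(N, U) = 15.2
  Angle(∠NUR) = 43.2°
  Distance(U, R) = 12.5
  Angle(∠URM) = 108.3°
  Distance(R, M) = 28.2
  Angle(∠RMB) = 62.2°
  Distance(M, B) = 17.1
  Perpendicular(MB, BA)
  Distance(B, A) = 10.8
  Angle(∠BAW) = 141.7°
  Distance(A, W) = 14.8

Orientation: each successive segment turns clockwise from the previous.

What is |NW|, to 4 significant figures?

9.357

MB ⟂ BA, so BA runs at -29.10°; with |BA| = 10.8, A = (-1.114, 5.501). ∠BAW = 141.7° gives AW at -67.40° from the x-axis; with |AW| = 14.8, W = (4.574, -8.162). Then |NW| = |W − N| = 9.357.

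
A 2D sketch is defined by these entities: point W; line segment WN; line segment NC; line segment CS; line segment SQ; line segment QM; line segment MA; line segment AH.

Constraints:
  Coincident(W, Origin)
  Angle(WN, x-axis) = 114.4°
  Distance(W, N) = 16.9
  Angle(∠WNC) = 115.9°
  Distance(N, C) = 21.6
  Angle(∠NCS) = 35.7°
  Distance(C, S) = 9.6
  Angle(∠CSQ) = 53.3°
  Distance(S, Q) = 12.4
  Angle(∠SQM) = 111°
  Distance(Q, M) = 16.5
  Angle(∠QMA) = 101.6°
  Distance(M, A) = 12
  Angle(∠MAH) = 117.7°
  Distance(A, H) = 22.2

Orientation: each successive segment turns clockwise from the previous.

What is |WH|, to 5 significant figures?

31.905

W is at the origin; WN runs at 114.4° with length 16.9, so N = (-6.9815, 15.391). ∠WNC = 115.9° gives NC at 50.300° from the x-axis; with |NC| = 21.6, C = (6.8159, 32.010). ∠NCS = 35.7° gives CS at -94.000° from the x-axis; with |CS| = 9.6, S = (6.1463, 22.433). ∠CSQ = 53.3° gives SQ at 139.30° from the x-axis; with |SQ| = 12.4, Q = (-3.2546, 30.519). ∠SQM = 111.0° gives QM at 70.300° from the x-axis; with |QM| = 16.5, M = (2.3075, 46.053). ∠QMA = 101.6° gives MA at -8.1000° from the x-axis; with |MA| = 12.0, A = (14.188, 44.362). ∠MAH = 117.7° gives AH at -70.400° from the x-axis; with |AH| = 22.2, H = (21.635, 23.449). Then |WH| = |H − W| = 31.905.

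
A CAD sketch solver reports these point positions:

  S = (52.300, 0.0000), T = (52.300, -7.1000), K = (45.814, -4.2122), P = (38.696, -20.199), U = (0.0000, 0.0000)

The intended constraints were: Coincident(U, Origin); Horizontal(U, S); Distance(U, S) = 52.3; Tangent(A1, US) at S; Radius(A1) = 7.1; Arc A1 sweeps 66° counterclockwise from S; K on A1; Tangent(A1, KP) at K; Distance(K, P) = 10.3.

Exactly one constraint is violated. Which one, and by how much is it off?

Distance(K, P) = 10.3 — off by 7.20.

U = (0.00, 0.00) ✓; U.y = 0.00, S.y = 0.00 ✓; |US| = 52.30 ✓; ∠(TS, SU) = 90.00° ✓; |TS| = 7.100 ✓; bearing(T→K) − bearing(T→S) = 66.00° ✓; |TK| = 7.100 ✓; ∠(TK, KP) = 90.00° ✓; |KP| = 17.50 ✗.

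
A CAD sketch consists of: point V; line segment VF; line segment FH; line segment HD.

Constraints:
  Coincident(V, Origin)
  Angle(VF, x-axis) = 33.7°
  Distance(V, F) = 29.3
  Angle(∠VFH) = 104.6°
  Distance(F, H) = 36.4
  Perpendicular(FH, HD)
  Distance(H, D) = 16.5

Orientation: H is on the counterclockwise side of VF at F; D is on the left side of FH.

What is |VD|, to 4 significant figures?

45.36

V is at the origin; VF runs at 33.7° with length 29.3, so F = 29.3·(cos 33.7°, sin 33.7°) = (24.38, 16.26). ∠VFH = 104.6°, so FH runs at 33.7° + (180° − 104.6°) = 109.1° from the x-axis; with |FH| = 36.4, H = F + 36.4·(cos 109.1°, sin 109.1°) = (12.47, 50.65). The perpendicularity gives HD at right angles to FH; with |HD| = 16.5 on the left of FH, D = H + 16.5·(-0.9449, -0.3272) = (-3.126, 45.25). Then |VD| = |D − V| = 45.36.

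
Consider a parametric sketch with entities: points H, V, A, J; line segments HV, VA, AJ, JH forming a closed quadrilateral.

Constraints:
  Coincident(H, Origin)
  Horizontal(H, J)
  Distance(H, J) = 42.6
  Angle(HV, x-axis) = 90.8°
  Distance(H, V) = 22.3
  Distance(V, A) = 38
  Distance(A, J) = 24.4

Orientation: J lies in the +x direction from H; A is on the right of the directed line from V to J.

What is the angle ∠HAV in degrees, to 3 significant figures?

31.7°

H is at the origin; HJ is horizontal with |HJ| = 42.6 and J in +x, so J = (42.6, 0). HV runs at 90.8° with |HV| = 22.3, so V = (-0.311, 22.3). A is determined by |VA| = 38.0 and |AJ| = 24.4 together: it lies at the intersection of circle(V, 38.0) and circle(J, 24.4). With |VJ| = 48.4, the foot of the radical line on VJ is 33.0 from V and the perpendicular offset is √(38.0² − 33.0²) = 18.9. Taking the right-of-VJ solution: A = (20.2, -9.69).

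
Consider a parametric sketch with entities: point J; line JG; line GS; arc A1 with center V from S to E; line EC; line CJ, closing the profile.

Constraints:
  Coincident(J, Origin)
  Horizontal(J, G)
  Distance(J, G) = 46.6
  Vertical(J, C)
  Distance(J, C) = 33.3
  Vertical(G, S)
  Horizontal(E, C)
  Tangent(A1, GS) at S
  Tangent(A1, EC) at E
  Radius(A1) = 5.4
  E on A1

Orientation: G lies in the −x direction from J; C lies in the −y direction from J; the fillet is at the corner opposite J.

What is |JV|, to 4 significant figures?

49.76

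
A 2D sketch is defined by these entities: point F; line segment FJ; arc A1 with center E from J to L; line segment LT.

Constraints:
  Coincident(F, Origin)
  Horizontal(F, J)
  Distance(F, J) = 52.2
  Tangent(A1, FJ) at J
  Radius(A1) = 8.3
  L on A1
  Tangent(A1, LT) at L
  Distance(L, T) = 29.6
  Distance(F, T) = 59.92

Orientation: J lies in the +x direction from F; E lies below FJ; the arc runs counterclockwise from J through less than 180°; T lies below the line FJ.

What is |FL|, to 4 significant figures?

44.81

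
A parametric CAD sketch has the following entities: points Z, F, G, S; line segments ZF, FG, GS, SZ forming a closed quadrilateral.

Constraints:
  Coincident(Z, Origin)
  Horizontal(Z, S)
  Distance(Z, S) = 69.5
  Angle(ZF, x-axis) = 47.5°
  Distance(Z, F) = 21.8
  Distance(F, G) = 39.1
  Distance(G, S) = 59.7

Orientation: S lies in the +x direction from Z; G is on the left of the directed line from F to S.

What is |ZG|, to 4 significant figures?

60.68

Z is at the origin; Z and S share the same y with |ZS| = 69.5 and S in +x, so S = (69.5, 0). ZF runs at 47.5° with |ZF| = 21.8, so F = (14.73, 16.07). G is determined by |FG| = 39.1 and |GS| = 59.7 together: it lies at the intersection of circle(F, 39.1) and circle(S, 59.7). With |FS| = 57.08, the foot of the radical line on FS is 10.71 from F and the perpendicular offset is √(39.1² − 10.71²) = 37.60. Taking the left-of-FS solution: G = (35.60, 49.14).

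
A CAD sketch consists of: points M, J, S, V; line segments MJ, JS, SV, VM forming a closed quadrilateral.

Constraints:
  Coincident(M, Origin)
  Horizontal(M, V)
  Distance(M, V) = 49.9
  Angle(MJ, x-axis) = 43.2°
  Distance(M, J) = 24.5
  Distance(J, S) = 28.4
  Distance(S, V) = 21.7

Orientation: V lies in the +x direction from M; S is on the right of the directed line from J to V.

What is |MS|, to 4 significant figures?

31.37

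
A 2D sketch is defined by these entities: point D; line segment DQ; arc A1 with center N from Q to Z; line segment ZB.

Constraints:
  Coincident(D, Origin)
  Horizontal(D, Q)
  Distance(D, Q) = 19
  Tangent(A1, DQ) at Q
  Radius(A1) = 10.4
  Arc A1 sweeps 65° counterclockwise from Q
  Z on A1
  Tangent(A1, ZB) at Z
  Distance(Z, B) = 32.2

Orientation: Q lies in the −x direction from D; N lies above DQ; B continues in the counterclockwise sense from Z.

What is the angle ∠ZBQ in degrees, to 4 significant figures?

8.209°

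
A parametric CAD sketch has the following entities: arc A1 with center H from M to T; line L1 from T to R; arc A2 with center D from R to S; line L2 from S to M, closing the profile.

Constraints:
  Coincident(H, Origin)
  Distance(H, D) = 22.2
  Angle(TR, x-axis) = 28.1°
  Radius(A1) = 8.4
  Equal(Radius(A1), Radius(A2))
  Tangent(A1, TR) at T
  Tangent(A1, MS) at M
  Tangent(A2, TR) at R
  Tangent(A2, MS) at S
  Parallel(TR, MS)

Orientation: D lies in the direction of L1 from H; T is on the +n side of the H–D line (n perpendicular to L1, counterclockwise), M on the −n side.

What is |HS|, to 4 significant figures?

23.74

The slot axis is L1's direction at 28.1°, so u = (cos 28.1°, sin 28.1°) = (0.8821, 0.4710) and n = (−sin 28.1°, cos 28.1°) = (-0.4710, 0.8821). H is at the origin and D lies 22.2 along u from H, so D = 22.2·u = (19.58, 10.46). Tangency of A1 to both parallel lines with radius 8.4 puts T and M at H ± 8.4·n: T = (-3.956, 7.410), M = (3.956, -7.410). Equal radii place R and S the same way about D: R = D + 8.4·n = (15.63, 17.87), S = D − 8.4·n = (23.54, 3.047). Then |HS| = |S − H| = 23.74.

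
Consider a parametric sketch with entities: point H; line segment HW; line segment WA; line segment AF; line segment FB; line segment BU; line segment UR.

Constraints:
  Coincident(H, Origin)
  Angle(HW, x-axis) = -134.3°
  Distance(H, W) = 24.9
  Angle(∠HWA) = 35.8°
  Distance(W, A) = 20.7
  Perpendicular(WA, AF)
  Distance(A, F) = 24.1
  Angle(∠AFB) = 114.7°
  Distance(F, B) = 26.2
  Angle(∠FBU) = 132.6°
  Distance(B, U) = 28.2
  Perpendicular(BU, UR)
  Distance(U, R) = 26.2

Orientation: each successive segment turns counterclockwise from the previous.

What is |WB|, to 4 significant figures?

35.19

The perpendicularity gives AF at right angles to WA, so AF runs at 99.90°; with |AF| = 24.1, F = (-1.142, 9.479). ∠AFB = 114.7° gives FB at 165.2° from the x-axis; with |FB| = 26.2, B = (-26.47, 16.17). Then |WB| = |B − W| = 35.19.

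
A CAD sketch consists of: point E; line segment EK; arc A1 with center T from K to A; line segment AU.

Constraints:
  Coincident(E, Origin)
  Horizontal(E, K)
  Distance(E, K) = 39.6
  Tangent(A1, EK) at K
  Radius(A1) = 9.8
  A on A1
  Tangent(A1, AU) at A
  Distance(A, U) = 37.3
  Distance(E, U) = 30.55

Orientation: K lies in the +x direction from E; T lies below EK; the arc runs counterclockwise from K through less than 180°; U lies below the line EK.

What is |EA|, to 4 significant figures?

32.69

Checks: ∠(TK, KE) = 90.00° ✓; |TK| = 9.800 ✓; |TA| = 9.800 ✓; ∠(TA, AU) = 90.00° ✓; |AU| = 37.30 ✓; |EU| = 30.55 ✓.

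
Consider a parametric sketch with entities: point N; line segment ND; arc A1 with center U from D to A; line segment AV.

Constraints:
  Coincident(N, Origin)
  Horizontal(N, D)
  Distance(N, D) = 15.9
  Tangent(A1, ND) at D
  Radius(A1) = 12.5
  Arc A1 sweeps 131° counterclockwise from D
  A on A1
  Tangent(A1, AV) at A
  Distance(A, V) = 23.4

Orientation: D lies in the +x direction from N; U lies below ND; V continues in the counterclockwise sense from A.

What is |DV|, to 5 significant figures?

38.815

N is at the origin; N and D share the same y with |ND| = 15.9 and D on the +x side, so D = (15.900, 0.0000). A1 meets ND tangentially, so UD is at right angles to ND, so U = D + (0, -12.5) = (15.900, -12.500). On A1, D sits at bearing 90° from U; a 131° counterclockwise sweep puts A at bearing 221°, so A = U + 12.5·(cos 221°, sin 221°) = (6.4661, -20.701). Since A1 is tangent to AV there, UA ⟂ AV, so AV runs along (−sin 221°, cos 221°); with |AV| = 23.4, V = (21.818, -38.361). Then |DV| = |V − D| = 38.815.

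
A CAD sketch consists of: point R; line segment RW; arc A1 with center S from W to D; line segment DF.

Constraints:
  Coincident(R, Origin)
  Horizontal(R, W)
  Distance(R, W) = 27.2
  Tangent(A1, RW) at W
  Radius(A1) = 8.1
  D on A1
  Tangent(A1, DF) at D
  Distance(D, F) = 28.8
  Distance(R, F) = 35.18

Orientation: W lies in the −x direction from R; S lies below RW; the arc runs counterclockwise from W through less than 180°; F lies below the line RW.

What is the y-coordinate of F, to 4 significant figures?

-33.36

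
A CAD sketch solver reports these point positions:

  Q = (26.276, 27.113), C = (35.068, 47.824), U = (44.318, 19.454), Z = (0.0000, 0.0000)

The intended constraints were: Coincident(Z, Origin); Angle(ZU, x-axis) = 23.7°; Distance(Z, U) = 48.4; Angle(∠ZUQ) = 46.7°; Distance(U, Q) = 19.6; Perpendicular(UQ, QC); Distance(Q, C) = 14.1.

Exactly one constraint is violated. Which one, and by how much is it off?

Distance(Q, C) = 14.1 — off by 8.40.

Z = (0.00, 0.00) ✓; ZU at 23.70° ✓; |ZU| = 48.40 ✓; ∠ZUQ = 46.70° ✓; |UQ| = 19.60 ✓; ∠(UQ, QC) = 90.00° ✓; |QC| = 22.50 ✗.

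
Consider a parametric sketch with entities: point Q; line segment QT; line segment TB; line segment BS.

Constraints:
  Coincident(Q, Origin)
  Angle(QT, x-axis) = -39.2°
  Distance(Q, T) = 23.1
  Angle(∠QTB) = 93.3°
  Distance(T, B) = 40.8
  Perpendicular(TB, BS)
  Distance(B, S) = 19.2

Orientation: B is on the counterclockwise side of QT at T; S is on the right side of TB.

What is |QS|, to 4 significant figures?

59.67

∠QTB = 93.3°, so TB runs at -39.2° + (180° − 93.3°) = 47.50° from the x-axis; with |TB| = 40.8, B = T + 40.8·(cos 47.50°, sin 47.50°) = (45.47, 15.48). TB ⟂ BS; with |BS| = 19.2 on the right of TB, S = B + 19.2·(0.7373, -0.6756) = (59.62, 2.510). Then |QS| = |S − Q| = 59.67.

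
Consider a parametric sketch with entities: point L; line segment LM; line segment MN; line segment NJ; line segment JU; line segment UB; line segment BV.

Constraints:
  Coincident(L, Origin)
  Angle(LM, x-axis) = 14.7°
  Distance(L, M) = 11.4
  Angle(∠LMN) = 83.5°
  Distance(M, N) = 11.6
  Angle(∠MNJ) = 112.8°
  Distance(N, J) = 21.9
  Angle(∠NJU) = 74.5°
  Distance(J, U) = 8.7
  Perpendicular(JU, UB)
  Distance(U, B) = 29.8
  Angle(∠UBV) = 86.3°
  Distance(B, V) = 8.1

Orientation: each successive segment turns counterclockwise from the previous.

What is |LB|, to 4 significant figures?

20.60

∠NJU = 74.5° gives JU at -76.10° from the x-axis; with |JU| = 8.7, U = (-12.97, 5.874). JU is perpendicular to UB, so UB runs at 13.90°; with |UB| = 29.8, B = (15.96, 13.03). Then |LB| = |B − L| = 20.60.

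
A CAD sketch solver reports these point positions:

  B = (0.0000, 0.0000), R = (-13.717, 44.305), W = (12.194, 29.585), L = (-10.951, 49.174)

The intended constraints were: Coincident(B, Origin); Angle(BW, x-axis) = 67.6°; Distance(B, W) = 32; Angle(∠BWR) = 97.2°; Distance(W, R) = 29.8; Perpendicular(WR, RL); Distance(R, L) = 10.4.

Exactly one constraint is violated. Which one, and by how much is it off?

Distance(R, L) = 10.4 — off by 4.80.

B = (0.00, 0.00) ✓; BW at 67.60° ✓; |BW| = 32.00 ✓; ∠BWR = 97.20° ✓; |WR| = 29.80 ✓; ∠(WR, RL) = 90.00° ✓; |RL| = 5.600 ✗.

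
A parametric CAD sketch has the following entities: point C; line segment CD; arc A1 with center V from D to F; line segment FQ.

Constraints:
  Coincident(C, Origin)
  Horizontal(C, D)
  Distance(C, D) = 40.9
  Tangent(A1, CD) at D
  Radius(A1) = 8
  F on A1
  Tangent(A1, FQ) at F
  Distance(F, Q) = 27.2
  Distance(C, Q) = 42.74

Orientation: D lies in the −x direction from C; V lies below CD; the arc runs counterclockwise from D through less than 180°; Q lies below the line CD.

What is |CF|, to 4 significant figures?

48.52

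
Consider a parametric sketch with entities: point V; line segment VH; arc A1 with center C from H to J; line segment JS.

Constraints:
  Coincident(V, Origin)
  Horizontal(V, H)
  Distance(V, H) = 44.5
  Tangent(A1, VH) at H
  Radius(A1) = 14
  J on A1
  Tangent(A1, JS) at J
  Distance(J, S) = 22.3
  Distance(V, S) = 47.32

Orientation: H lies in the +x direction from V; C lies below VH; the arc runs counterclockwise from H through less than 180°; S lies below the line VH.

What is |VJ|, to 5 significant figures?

33.538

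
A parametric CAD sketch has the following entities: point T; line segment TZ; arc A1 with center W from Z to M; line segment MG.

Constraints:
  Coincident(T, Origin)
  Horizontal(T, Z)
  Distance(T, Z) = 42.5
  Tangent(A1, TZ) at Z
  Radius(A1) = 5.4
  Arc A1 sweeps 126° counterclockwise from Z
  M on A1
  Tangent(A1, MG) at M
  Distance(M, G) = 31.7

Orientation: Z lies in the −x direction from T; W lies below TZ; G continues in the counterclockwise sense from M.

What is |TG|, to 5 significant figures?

44.365

T is at the origin; T and Z share the same y with |TZ| = 42.5 and Z on the −x side, so Z = (-42.500, 0.0000). Tangency of A1 to TZ means the radius WZ is perpendicular to TZ, so W = Z + (0, -5.4) = (-42.500, -5.4000). On A1, Z sits at bearing 90° from W; a 126° counterclockwise sweep puts M at bearing 216°, so M = W + 5.4·(cos 216°, sin 216°) = (-46.869, -8.5740). Since A1 is tangent to MG there, WM ⟂ MG, so MG runs along (−sin 216°, cos 216°); with |MG| = 31.7, G = (-28.236, -34.220). Then |TG| = |G − T| = 44.365.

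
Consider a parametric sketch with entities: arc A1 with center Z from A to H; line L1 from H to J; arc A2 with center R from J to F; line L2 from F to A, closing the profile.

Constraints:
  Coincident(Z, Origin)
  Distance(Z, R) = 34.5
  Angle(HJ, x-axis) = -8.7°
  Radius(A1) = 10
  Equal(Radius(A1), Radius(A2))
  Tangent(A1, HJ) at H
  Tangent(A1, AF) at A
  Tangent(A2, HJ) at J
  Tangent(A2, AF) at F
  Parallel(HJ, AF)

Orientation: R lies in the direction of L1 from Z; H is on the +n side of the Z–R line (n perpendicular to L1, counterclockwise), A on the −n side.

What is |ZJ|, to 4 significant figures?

35.92

The slot axis is L1's direction at -8.7°, so u = (cos -8.7°, sin -8.7°) = (0.9885, -0.1513) and n = (−sin -8.7°, cos -8.7°) = (0.1513, 0.9885). Z is at the origin and R lies 34.5 along u from Z, so R = 34.5·u = (34.10, -5.218). Tangency of A1 to both parallel lines with radius 10.0 puts H and A at Z ± 10.0·n: H = (1.513, 9.885), A = (-1.513, -9.885). Equal radii place J and F the same way about R: J = R + 10.0·n = (35.62, 4.666), F = R − 10.0·n = (32.59, -15.10). Then |ZJ| = |J − Z| = 35.92.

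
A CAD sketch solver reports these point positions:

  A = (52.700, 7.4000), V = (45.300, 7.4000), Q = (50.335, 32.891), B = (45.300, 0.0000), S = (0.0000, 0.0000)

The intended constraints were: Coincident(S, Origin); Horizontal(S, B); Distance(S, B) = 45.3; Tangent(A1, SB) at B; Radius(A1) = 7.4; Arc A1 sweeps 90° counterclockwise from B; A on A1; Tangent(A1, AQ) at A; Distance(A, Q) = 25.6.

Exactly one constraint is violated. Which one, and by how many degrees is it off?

Tangent(A1, AQ) at A — off by 5.30°.

S = (0.00, 0.00) ✓; S.y = 0.00, B.y = 0.00 ✓; |SB| = 45.30 ✓; ∠(VB, BS) = 90.00° ✓; |VB| = 7.400 ✓; bearing(V→A) − bearing(V→B) = 90.00° ✓; |VA| = 7.400 ✓; ∠(VA, AQ) = 84.70° ✗; |AQ| = 25.60 ✓.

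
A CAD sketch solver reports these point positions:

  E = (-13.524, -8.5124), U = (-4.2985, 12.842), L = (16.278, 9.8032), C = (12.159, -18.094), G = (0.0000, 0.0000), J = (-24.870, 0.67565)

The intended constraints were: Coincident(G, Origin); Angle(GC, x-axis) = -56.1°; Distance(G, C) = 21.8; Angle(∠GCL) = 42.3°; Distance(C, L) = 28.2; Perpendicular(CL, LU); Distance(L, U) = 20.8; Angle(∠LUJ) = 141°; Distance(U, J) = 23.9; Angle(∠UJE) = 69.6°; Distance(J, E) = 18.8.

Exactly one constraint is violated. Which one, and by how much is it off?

Distance(J, E) = 18.8 — off by 4.20.

G = (0.00, 0.00) ✓; GC at -56.10° ✓; |GC| = 21.80 ✓; ∠GCL = 42.30° ✓; |CL| = 28.20 ✓; ∠(CL, LU) = 90.00° ✓; |LU| = 20.80 ✓; ∠LUJ = 141.0° ✓; |UJ| = 23.90 ✓; ∠UJE = 69.60° ✓; |JE| = 14.60 ✗.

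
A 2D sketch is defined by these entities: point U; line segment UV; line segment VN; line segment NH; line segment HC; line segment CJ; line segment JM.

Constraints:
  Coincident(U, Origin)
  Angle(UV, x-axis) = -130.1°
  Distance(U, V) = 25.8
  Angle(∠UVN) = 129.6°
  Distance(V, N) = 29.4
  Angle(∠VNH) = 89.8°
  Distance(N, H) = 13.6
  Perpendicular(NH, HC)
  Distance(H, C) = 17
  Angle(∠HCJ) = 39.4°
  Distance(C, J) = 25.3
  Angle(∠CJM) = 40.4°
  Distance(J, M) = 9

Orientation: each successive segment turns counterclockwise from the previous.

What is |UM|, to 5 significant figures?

48.682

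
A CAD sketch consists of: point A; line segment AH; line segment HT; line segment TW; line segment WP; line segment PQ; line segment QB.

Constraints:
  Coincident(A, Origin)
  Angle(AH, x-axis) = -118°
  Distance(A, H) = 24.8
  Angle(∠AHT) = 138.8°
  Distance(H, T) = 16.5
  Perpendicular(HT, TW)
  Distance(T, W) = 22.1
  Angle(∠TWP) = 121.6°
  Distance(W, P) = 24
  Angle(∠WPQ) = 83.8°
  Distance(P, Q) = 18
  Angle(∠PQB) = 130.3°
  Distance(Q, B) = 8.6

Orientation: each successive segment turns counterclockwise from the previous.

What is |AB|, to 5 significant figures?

12.007

A is at the origin; AH runs at -118.0° with length 24.8, so H = (-11.643, -21.897). ∠AHT = 138.8° gives HT at -76.800° from the x-axis; with |HT| = 16.5, T = (-7.8751, -37.961). HT is perpendicular to TW, so TW runs at 13.200°; with |TW| = 22.1, W = (13.641, -32.915). ∠TWP = 121.6° gives WP at 71.600° from the x-axis; with |WP| = 24.0, P = (21.217, -10.142). ∠WPQ = 83.8° gives PQ at 167.80° from the x-axis; with |PQ| = 18.0, Q = (3.6231, -6.3377). ∠PQB = 130.3° gives QB at -142.50° from the x-axis; with |QB| = 8.6, B = (-3.1998, -11.573). Then |AB| = |B − A| = 12.007.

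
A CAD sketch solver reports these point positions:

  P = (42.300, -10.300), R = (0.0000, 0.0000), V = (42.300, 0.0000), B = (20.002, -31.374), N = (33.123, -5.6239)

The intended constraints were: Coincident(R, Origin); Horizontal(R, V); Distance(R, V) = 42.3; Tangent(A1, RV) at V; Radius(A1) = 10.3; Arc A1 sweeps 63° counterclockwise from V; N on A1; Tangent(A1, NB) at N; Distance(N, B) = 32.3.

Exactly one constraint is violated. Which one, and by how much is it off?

Distance(N, B) = 32.3 — off by 3.40.

R = (0.00, 0.00) ✓; R.y = 0.00, V.y = 0.00 ✓; |RV| = 42.30 ✓; ∠(PV, VR) = 90.00° ✓; |PV| = 10.30 ✓; bearing(P→N) − bearing(P→V) = 63.00° ✓; |PN| = 10.30 ✓; ∠(PN, NB) = 90.00° ✓; |NB| = 28.90 ✗.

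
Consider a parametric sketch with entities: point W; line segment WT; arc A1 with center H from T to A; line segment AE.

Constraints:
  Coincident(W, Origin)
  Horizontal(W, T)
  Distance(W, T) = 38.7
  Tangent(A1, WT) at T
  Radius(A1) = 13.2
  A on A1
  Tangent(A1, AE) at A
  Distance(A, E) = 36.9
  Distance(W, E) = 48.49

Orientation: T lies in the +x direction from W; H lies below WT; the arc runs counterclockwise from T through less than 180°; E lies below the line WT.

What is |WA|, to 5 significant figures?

27.741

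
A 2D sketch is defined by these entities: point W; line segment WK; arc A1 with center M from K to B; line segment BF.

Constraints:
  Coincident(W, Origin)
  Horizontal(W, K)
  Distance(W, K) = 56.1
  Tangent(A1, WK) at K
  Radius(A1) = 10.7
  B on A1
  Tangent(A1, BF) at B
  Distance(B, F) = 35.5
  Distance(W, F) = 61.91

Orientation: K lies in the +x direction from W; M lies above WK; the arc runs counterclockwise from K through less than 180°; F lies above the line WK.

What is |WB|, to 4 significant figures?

66.77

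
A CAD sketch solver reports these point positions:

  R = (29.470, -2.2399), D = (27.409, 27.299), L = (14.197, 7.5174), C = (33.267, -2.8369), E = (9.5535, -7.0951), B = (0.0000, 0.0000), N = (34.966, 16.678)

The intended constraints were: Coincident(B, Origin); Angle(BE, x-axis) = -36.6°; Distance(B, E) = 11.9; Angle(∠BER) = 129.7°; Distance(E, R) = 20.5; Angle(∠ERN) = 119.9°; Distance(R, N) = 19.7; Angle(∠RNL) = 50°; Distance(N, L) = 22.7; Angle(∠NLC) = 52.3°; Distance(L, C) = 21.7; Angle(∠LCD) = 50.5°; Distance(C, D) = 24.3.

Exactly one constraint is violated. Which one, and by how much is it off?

Distance(C, D) = 24.3 — off by 6.40.

B = (0.00, 0.00) ✓; BE at -36.60° ✓; |BE| = 11.90 ✓; ∠BER = 129.7° ✓; |ER| = 20.50 ✓; ∠ERN = 119.9° ✓; |RN| = 19.70 ✓; ∠RNL = 50.00° ✓; |NL| = 22.70 ✓; ∠NLC = 52.30° ✓; |LC| = 21.70 ✓; ∠LCD = 50.50° ✓; |CD| = 30.70 ✗.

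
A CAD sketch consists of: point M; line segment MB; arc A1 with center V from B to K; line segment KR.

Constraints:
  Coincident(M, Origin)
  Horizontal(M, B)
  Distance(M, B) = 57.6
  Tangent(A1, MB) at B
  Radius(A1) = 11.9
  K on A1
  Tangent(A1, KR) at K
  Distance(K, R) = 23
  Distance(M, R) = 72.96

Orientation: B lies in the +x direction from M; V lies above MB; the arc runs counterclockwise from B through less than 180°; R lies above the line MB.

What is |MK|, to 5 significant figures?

70.689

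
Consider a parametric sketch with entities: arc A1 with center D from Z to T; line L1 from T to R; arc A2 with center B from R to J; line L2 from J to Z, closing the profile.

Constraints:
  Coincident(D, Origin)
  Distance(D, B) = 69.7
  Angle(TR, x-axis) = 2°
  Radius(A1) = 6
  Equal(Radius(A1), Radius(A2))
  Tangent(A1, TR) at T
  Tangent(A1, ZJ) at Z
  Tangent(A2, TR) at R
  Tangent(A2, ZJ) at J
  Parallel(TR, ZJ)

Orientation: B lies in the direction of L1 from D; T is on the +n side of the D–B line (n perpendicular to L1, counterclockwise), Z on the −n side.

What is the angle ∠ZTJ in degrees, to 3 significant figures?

80.2°

The slot axis is L1's direction at 2.0°, so u = (cos 2.0°, sin 2.0°) = (0.999, 0.0349) and n = (−sin 2.0°, cos 2.0°) = (-0.0349, 0.999). D is at the origin and B lies 69.7 along u from D, so B = 69.7·u = (69.7, 2.43). Tangency of A1 to both parallel lines with radius 6.0 puts T and Z at D ± 6.0·n: T = (-0.209, 6.00), Z = (0.209, -6.00). Equal radii place R and J the same way about B: R = B + 6.0·n = (69.4, 8.43), J = B − 6.0·n = (69.9, -3.56). Then cos ∠ZTJ = TZ·TJ / (|TZ||TJ|), giving 80.2°.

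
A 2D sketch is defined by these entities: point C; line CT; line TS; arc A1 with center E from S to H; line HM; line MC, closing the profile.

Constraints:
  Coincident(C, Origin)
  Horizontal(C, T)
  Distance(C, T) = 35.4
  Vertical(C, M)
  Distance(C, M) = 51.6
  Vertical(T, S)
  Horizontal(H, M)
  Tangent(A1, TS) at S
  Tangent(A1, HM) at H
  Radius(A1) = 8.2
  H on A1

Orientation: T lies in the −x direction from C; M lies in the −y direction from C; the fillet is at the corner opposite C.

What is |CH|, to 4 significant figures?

58.33

C is at the origin; C and T share the same y with |CT| = 35.4 and T on the −x side, so T = (-35.40, 0.000). CM is vertical with |CM| = 51.6 and M on the −y side, so M = (0.000, -51.60). The virtual corner opposite C is at (-35.40, -51.60). A1 meets TS tangentially, so ES is at right angles to TS and the tangent condition forces EH to be normal to HM, with radius 8.2, so the center E sits 8.2 in from both sides at E = (-27.20, -43.40). That places the tangent points at S = (-35.40, -43.40) on TS and H = (-27.20, -51.60) on HM. Then |CH| = |H − C| = 58.33.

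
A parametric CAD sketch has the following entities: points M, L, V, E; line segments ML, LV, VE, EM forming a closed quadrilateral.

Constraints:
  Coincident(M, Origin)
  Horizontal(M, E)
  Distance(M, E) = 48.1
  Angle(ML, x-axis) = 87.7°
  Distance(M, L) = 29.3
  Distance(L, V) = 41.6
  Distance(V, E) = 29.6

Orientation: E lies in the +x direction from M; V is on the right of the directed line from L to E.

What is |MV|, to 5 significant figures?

21.183

Checks: |LV| = 41.60 ✓; |VE| = 29.60 ✓.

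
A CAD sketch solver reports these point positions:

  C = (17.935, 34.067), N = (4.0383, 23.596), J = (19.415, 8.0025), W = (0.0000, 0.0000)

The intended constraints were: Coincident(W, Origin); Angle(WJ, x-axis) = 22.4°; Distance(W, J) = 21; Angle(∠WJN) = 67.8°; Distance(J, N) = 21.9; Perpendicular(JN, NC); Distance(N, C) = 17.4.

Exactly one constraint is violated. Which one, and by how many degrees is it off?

Perpendicular(JN, NC) — off by 7.60°.

W = (0.00, 0.00) ✓; WJ at 22.40° ✓; |WJ| = 21.00 ✓; ∠WJN = 67.80° ✓; |JN| = 21.90 ✓; ∠(JN, NC) = 97.60° ✗; |NC| = 17.40 ✓.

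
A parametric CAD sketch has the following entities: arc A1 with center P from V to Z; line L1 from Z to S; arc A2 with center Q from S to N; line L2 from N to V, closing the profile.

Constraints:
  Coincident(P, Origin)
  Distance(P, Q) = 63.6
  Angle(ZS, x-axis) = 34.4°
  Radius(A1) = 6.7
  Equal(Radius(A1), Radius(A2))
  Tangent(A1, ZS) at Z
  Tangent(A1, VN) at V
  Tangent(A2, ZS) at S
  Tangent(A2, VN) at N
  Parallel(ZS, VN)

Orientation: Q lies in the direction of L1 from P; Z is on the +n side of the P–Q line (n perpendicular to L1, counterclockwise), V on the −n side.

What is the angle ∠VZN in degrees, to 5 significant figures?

78.102°

Tangency of A1 to both parallel lines with radius 6.7 puts Z and V at P ± 6.7·n: Z = (-3.7853, 5.5283), V = (3.7853, -5.5283). Equal radii place S and N the same way about Q: S = Q + 6.7·n = (48.692, 41.460), N = Q − 6.7·n = (56.262, 30.404). Then cos ∠VZN = ZV·ZN / (|ZV||ZN|), giving 78.102°.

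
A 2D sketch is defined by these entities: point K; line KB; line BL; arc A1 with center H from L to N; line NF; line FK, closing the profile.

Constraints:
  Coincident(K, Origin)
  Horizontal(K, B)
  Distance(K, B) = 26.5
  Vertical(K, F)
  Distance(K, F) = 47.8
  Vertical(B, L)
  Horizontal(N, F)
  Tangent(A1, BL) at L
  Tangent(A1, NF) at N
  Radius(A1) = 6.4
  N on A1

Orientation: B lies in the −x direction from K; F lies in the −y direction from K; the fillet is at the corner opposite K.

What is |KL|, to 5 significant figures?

49.155

K is at the origin; KB is horizontal with |KB| = 26.5 and B on the −x side, so B = (-26.500, 0.0000). KF is vertical with |KF| = 47.8 and F on the −y side, so F = (0.0000, -47.800). The virtual corner opposite K is at (-26.500, -47.800). Tangency of A1 to BL means the radius HL is perpendicular to BL and tangency of A1 to NF means the radius HN is perpendicular to NF, with radius 6.4, so the center H sits 6.4 in from both sides at H = (-20.100, -41.400). That places the tangent points at L = (-26.500, -41.400) on BL and N = (-20.100, -47.800) on NF. Then |KL| = |L − K| = 49.155.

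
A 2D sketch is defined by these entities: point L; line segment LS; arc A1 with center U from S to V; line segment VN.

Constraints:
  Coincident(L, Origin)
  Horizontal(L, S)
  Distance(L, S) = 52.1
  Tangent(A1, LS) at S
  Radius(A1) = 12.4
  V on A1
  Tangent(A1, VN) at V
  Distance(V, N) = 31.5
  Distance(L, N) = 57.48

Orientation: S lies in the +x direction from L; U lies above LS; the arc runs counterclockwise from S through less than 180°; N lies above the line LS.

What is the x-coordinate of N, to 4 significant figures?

37.96

Checks: |UV| = 12.40 ✓; ∠(UV, VN) = 90.00° ✓; |VN| = 31.50 ✓; |LN| = 57.48 ✓.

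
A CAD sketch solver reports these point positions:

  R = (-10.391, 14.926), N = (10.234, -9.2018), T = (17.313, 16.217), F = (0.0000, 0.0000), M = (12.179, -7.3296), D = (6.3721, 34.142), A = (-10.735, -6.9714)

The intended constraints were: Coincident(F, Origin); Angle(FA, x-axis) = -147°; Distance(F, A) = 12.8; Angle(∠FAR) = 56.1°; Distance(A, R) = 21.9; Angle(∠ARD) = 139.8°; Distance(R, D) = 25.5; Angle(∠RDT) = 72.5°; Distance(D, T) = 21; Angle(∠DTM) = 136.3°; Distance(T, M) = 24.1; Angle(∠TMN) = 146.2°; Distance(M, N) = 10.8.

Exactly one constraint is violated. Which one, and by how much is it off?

Distance(M, N) = 10.8 — off by 8.10.

F = (0.00, 0.00) ✓; FA at -147.0° ✓; |FA| = 12.80 ✓; ∠FAR = 56.10° ✓; |AR| = 21.90 ✓; ∠ARD = 139.8° ✓; |RD| = 25.50 ✓; ∠RDT = 72.50° ✓; |DT| = 21.00 ✓; ∠DTM = 136.3° ✓; |TM| = 24.10 ✓; ∠TMN = 146.2° ✓; |MN| = 2.700 ✗.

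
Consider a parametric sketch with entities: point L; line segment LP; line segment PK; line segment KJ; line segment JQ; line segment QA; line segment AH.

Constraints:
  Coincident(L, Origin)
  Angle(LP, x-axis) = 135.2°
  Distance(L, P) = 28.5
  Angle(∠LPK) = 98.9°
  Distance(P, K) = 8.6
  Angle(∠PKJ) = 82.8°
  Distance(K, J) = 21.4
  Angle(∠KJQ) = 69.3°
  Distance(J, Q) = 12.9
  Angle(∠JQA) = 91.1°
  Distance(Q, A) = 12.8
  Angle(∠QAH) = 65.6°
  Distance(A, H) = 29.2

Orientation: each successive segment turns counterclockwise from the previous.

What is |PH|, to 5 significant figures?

32.389

L is at the origin; LP runs at 135.2° with length 28.5, so P = (-20.223, 20.082). ∠LPK = 98.9° gives PK at -143.70° from the x-axis; with |PK| = 8.6, K = (-27.154, 14.991). ∠PKJ = 82.8° gives KJ at -46.500° from the x-axis; with |KJ| = 21.4, J = (-12.423, -0.53225). ∠KJQ = 69.3° gives JQ at 64.200° from the x-axis; with |JQ| = 12.9, Q = (-6.8085, 11.082). ∠JQA = 91.1° gives QA at 153.10° from the x-axis; with |QA| = 12.8, A = (-18.223, 16.873). ∠QAH = 65.6° gives AH at -92.500° from the x-axis; with |AH| = 29.2, H = (-19.497, -12.299). Then |PH| = |H − P| = 32.389.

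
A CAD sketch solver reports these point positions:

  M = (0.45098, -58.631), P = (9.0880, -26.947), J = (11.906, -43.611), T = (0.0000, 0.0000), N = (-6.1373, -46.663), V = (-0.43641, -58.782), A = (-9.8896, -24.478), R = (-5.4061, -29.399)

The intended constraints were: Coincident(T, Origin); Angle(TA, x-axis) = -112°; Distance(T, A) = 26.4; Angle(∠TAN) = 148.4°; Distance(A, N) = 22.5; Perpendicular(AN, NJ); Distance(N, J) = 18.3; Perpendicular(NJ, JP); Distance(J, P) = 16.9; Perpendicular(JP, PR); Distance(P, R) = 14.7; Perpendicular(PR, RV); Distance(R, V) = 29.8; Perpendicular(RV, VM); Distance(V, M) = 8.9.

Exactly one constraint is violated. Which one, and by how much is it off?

Distance(V, M) = 8.9 — off by 8.00.

T = (0.00, 0.00) ✓; TA at -112.0° ✓; |TA| = 26.40 ✓; ∠TAN = 148.4° ✓; |AN| = 22.50 ✓; ∠(AN, NJ) = 90.00° ✓; |NJ| = 18.30 ✓; ∠(NJ, JP) = 90.00° ✓; |JP| = 16.90 ✓; ∠(JP, PR) = 90.00° ✓; |PR| = 14.70 ✓; ∠(PR, RV) = 90.00° ✓; |RV| = 29.80 ✓; ∠(RV, VM) = 90.06° ✓; |VM| = 0.9001 ✗.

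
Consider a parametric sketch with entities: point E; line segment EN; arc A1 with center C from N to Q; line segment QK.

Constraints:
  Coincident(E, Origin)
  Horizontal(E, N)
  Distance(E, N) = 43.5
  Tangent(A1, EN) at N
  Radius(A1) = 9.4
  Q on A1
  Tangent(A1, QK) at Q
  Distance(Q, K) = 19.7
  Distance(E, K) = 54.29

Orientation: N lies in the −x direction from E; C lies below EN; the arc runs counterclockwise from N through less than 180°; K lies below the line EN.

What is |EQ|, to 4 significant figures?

53.76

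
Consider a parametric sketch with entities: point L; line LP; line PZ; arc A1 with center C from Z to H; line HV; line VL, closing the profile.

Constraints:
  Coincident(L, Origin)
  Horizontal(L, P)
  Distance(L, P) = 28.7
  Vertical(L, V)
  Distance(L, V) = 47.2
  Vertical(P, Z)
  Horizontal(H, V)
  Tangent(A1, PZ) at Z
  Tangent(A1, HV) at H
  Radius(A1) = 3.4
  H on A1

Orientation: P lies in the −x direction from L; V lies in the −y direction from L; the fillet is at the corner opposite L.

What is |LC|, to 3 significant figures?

50.6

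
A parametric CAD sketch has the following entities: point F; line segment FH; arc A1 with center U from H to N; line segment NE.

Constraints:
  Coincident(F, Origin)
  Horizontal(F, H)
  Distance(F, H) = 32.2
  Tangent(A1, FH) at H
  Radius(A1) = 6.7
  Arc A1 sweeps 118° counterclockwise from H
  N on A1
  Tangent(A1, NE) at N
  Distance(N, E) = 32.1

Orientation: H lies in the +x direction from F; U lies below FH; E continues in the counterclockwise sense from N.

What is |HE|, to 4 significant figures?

39.27

F is at the origin; F and H share the same y with |FH| = 32.2 and H on the +x side, so H = (32.20, 0.000). A1 meets FH tangentially, so UH is at right angles to FH, so U = H + (0, -6.7) = (32.20, -6.700). On A1, H sits at bearing 90° from U; a 118° counterclockwise sweep puts N at bearing 208°, so N = U + 6.7·(cos 208°, sin 208°) = (26.28, -9.845). Since A1 is tangent to NE there, UN ⟂ NE, so NE runs along (−sin 208°, cos 208°); with |NE| = 32.1, E = (41.35, -38.19). Then |HE| = |E − H| = 39.27.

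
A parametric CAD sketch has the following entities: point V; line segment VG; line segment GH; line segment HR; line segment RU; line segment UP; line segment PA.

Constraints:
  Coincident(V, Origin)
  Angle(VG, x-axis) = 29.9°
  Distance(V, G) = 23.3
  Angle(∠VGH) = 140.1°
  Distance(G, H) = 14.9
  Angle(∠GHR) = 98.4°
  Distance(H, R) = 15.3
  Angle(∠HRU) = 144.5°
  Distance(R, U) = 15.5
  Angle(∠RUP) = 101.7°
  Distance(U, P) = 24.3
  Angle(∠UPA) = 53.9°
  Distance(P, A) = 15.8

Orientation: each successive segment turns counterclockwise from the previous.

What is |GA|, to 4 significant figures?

12.68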